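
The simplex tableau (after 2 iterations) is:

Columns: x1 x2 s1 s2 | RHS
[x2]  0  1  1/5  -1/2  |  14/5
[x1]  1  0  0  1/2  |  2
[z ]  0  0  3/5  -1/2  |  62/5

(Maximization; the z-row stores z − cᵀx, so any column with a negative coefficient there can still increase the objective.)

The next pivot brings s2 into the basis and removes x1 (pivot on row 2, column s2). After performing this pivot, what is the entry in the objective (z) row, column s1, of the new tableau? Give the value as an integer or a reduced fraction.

3/5

Pivot element is row 2, column s2: 1/2.
Normalize row 2: new (row 2, s1) = 0/(1/2) = 0.
z-row ← z-row − (-1/2)·(new row 2): 3/5 − (-1/2)·0 = 3/5.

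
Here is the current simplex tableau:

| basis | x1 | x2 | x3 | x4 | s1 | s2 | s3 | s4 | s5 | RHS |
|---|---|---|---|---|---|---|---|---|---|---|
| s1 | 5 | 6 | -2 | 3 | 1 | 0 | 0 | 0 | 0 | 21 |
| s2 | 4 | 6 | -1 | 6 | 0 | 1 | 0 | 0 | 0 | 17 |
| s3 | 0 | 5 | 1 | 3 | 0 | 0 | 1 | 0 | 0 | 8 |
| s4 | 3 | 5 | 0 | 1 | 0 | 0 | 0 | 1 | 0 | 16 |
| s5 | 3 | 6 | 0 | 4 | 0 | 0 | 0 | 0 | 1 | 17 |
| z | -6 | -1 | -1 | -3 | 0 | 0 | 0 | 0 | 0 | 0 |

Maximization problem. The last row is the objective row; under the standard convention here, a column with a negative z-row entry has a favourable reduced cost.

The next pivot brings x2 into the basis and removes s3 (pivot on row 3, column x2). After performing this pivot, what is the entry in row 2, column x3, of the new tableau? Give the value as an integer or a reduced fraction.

Pivot element is row 3, column x2: 5.
Normalize row 3: new (row 3, x3) = 1/5 = 1/5.
row 2 ← row 2 − 6·(new row 3): -1 − 6·(1/5) = -11/5.

-11/5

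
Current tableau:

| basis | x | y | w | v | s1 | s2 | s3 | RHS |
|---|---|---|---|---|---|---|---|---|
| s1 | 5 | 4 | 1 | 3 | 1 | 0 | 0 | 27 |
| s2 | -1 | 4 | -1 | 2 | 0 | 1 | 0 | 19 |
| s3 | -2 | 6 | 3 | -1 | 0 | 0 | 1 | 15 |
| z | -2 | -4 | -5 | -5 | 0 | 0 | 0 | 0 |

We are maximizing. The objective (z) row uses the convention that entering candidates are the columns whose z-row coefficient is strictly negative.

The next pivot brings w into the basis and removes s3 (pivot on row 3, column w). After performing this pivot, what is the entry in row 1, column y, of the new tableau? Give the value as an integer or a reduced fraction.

2

Pivot element is row 3, column w: 3.
Normalize row 3: new (row 3, y) = 6/3 = 2.
row 1 ← row 1 − 1·(new row 3): 4 − 1·2 = 2.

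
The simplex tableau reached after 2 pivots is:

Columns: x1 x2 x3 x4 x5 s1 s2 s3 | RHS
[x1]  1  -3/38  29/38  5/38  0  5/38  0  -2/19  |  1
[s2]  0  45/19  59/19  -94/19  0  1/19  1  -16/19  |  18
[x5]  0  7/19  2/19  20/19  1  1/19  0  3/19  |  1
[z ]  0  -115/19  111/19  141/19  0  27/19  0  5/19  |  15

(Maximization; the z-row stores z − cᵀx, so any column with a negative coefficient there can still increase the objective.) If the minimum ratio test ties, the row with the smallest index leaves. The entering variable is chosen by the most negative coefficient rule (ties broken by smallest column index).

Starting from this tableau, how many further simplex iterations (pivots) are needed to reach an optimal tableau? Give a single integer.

1

pivot: x2 in, x5 out → z = 220/7
No improving column remains; optimal.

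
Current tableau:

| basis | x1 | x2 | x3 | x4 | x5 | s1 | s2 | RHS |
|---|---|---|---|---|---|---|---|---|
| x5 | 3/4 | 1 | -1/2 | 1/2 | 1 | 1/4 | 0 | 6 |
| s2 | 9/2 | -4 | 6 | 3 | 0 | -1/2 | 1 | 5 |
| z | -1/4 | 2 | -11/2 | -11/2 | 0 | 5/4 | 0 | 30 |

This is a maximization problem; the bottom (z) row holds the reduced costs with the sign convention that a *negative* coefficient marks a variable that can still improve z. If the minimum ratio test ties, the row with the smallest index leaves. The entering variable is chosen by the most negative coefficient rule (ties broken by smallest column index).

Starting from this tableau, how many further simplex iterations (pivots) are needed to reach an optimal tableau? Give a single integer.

3

pivot: x3 in, s2 out → z = 415/12
pivot: x4 in, x3 out → z = 235/6
pivot: x2 in, x5 out → z = 557/10
No improving column remains; optimal.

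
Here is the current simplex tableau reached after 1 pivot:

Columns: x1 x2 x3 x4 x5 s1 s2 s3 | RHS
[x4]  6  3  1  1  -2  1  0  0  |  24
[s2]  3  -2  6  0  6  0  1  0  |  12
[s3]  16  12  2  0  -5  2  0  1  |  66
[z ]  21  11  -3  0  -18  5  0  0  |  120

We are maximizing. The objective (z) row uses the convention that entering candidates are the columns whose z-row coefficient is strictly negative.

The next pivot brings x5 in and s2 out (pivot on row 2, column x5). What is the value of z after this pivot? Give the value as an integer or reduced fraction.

156

Minimum ratio for x5: 12/6 = 2.
z changes by −(z-row coeff of x5)·ratio = −(-18)·2 = 36.
New z = 120 + 36 = 156.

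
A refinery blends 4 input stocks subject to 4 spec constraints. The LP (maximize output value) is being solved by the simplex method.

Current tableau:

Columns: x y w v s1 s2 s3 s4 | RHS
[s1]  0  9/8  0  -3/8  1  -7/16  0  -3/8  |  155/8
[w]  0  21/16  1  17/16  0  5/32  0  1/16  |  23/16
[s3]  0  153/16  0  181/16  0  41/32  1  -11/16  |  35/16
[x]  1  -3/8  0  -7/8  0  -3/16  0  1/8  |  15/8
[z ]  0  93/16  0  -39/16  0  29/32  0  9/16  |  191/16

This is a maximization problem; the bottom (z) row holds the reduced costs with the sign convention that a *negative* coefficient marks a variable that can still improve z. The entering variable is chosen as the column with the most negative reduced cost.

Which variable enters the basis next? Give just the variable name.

v

Objective-row coefficients: x: 0, y: 93/16, w: 0, v: -39/16, s1: 0, s2: 29/32, s3: 0, s4: 9/16.
The most negative is -39/16 in column v, so v enters.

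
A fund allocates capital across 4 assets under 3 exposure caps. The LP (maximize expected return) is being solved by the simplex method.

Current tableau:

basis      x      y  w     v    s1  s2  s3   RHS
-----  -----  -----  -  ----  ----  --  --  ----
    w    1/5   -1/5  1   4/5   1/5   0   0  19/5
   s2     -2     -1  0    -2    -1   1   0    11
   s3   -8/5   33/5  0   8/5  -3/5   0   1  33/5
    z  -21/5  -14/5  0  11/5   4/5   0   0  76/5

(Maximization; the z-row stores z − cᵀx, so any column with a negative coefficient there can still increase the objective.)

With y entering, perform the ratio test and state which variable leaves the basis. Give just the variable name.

Ratios: row 1 (w): entry -1/5 ≤ 0, skip; row 2 (s2): entry -1 ≤ 0, skip; row 3 (s3): (33/5)/(33/5) = 1.
Minimum ratio 1 is in the s3 row, so s3 leaves.

s3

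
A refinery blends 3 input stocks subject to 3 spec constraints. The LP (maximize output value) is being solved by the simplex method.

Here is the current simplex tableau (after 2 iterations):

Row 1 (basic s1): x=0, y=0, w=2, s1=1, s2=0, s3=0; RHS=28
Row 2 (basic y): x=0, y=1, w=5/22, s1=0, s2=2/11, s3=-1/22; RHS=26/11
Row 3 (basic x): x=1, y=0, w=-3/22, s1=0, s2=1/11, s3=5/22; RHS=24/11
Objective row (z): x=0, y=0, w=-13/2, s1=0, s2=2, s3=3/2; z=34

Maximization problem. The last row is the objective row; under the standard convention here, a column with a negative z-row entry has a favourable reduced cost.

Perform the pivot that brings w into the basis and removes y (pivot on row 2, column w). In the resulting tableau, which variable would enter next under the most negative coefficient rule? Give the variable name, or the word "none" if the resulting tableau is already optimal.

Pivot element 5/22. New z-row = old z-row − (-13/2)·(row 2/(5/22)).
Updated z-row coefficients: x: 0, y: 143/5, w: 0, s1: 0, s2: 36/5, s3: 1/5.
No coefficient is strictly negative; the tableau after this pivot is optimal.

none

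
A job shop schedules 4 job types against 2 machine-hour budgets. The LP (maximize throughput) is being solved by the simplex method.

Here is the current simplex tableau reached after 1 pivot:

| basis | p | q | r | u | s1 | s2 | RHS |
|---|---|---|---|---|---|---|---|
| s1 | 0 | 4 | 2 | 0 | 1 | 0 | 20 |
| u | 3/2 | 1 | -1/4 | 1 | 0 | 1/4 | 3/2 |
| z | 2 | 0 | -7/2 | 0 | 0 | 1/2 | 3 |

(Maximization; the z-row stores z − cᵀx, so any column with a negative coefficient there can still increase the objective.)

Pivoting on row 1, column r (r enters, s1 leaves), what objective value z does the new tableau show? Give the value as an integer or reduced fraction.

Minimum ratio for r: 20/2 = 10.
z changes by −(z-row coeff of r)·ratio = −(-7/2)·10 = 35.
New z = 3 + 35 = 38.

38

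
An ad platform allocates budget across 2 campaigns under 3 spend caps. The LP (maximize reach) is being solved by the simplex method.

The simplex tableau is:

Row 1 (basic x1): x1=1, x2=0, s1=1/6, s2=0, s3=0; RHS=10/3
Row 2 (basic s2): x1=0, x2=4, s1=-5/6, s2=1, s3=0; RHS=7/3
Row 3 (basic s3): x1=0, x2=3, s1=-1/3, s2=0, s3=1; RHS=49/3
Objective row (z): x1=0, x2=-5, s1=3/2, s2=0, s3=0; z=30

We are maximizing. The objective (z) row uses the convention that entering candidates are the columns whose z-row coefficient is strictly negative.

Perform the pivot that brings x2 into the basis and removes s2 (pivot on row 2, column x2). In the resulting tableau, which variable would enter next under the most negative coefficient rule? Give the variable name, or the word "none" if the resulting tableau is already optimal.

none

Pivot element 4. New z-row = old z-row − (-5)·(row 2/4).
Updated z-row coefficients: x1: 0, x2: 0, s1: 11/24, s2: 5/4, s3: 0.
No coefficient is strictly negative; the tableau after this pivot is optimal.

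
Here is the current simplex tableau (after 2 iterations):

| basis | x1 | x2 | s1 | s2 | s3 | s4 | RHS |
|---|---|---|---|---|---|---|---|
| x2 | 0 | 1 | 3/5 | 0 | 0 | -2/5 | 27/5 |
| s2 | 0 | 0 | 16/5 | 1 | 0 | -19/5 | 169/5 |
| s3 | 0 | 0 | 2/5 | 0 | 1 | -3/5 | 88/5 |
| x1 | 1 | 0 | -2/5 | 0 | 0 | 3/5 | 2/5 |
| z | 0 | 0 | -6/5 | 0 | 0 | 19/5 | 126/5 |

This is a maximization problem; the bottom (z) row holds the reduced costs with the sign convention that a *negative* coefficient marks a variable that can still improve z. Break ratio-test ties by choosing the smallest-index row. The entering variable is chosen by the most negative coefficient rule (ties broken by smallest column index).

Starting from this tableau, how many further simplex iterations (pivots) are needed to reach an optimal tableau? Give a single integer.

1

pivot: s1 in, x2 out → z = 36
No improving column remains; optimal.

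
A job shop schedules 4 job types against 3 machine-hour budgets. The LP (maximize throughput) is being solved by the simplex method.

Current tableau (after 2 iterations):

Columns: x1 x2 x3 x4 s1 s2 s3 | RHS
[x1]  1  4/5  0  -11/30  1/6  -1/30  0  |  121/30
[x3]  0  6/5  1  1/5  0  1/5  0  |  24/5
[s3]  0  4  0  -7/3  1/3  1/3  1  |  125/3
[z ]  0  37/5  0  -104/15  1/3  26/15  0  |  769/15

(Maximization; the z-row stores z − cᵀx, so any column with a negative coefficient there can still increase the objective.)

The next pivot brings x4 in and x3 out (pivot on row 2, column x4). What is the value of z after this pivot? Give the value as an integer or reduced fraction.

Minimum ratio for x4: (24/5)/(1/5) = 24.
z changes by −(z-row coeff of x4)·ratio = −(-104/15)·24 = 832/5.
New z = 769/15 + (832/5) = 653/3.

653/3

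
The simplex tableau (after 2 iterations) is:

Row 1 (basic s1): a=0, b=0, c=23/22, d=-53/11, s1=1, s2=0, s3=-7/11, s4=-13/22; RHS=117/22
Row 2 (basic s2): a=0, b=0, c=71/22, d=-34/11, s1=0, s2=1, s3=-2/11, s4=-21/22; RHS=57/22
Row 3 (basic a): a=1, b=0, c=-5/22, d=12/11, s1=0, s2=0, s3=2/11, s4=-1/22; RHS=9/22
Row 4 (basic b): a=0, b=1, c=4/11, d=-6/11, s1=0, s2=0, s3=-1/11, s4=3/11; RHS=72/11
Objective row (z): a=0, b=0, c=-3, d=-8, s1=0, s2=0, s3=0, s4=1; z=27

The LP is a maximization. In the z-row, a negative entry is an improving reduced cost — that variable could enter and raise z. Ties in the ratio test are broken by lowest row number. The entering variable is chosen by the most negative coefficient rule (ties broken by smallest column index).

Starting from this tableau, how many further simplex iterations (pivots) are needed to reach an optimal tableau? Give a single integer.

3

pivot: d in, a out → z = 30
pivot: c in, s2 out → z = 1140/31
pivot: s4 in, b out → z = 60
No improving column remains; optimal.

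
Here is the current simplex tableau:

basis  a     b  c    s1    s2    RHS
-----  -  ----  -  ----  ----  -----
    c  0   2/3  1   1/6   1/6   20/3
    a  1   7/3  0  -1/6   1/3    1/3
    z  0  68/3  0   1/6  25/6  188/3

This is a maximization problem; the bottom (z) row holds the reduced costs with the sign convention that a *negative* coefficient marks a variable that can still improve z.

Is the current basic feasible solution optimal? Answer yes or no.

No objective-row coefficient is strictly negative, so no entering variable exists; the tableau is optimal.

yes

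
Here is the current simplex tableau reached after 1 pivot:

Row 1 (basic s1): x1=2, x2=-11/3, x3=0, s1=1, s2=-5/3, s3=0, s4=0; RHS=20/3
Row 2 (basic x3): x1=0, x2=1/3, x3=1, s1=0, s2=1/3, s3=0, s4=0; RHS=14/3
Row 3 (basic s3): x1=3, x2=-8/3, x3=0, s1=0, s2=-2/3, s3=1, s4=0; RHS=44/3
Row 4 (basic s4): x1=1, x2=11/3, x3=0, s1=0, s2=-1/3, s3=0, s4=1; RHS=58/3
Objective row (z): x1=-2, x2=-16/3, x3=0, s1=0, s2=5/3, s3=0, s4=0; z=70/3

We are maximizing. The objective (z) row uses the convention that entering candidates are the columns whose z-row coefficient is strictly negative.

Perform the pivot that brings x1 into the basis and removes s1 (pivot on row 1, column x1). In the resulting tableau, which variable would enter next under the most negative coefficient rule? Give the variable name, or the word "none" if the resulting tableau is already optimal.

x2

Pivot element 2. New z-row = old z-row − (-2)·(row 1/2).
Updated z-row coefficients: x1: 0, x2: -9, x3: 0, s1: 1, s2: 0, s3: 0, s4: 0.
The most negative is -9 in column x2, so x2 would enter next.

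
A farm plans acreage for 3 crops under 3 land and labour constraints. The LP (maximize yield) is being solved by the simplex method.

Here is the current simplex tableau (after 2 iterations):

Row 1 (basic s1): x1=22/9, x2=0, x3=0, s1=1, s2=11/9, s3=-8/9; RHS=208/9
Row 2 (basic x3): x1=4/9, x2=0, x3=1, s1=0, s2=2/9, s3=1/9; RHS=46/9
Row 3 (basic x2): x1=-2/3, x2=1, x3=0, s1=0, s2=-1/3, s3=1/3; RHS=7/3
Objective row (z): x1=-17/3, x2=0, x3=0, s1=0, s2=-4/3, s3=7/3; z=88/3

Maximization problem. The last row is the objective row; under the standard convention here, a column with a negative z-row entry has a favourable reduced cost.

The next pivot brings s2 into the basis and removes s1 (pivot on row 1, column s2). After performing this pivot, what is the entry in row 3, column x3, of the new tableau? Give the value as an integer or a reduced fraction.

Pivot element is row 1, column s2: 11/9.
Normalize row 1: new (row 1, x3) = 0/(11/9) = 0.
row 3 ← row 3 − (-1/3)·(new row 1): 0 − (-1/3)·0 = 0.

0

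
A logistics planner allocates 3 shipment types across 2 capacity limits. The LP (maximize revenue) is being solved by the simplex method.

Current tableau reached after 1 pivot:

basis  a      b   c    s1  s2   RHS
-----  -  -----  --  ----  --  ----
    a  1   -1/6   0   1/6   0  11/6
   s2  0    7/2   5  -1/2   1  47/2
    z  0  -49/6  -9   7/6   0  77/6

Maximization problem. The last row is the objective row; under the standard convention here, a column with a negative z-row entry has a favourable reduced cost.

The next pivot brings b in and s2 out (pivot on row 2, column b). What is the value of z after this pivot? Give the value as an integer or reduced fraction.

203/3

Minimum ratio for b: (47/2)/(7/2) = 47/7.
z changes by −(z-row coeff of b)·ratio = −(-49/6)·(47/7) = 329/6.
New z = 77/6 + (329/6) = 203/3.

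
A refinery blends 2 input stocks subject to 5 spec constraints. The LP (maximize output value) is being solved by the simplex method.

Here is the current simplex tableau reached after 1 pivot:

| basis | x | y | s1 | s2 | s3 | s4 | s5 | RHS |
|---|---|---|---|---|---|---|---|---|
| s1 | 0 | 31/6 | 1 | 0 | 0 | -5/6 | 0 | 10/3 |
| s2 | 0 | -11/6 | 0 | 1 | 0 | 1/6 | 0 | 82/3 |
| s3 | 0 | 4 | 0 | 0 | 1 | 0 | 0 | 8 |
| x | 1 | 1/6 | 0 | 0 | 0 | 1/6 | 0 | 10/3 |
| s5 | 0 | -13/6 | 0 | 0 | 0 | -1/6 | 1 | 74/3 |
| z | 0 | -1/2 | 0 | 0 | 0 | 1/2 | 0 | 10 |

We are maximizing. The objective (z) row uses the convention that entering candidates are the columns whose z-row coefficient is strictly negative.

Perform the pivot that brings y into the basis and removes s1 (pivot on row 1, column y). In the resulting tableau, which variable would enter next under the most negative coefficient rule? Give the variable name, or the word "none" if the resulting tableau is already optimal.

Pivot element 31/6. New z-row = old z-row − (-1/2)·(row 1/(31/6)).
Updated z-row coefficients: x: 0, y: 0, s1: 3/31, s2: 0, s3: 0, s4: 13/31, s5: 0.
No coefficient is strictly negative; the tableau after this pivot is optimal.

none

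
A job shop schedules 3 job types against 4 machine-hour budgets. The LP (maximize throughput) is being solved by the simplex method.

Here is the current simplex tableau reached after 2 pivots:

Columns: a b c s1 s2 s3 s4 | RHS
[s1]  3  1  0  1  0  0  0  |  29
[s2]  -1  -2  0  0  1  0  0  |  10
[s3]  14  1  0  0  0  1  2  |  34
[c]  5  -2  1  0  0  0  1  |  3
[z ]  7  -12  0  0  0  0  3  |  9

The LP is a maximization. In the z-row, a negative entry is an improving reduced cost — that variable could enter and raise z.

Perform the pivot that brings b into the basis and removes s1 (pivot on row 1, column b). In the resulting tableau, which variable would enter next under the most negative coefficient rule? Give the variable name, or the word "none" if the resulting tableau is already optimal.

none

Pivot element 1. New z-row = old z-row − (-12)·(row 1/1).
Updated z-row coefficients: a: 43, b: 0, c: 0, s1: 12, s2: 0, s3: 0, s4: 3.
No coefficient is strictly negative; the tableau after this pivot is optimal.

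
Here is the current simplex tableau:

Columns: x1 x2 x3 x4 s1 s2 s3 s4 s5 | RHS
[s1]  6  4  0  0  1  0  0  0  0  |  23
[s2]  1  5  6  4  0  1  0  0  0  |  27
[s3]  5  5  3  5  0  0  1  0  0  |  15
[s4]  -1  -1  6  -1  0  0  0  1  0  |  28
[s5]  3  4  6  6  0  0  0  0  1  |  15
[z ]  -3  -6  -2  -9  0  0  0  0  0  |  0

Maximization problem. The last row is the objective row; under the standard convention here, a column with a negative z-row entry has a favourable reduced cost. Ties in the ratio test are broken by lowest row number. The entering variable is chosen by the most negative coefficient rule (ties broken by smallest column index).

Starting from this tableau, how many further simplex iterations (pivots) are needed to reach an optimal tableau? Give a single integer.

pivot: x4 in, s5 out → z = 45/2
No improving column remains; optimal.

1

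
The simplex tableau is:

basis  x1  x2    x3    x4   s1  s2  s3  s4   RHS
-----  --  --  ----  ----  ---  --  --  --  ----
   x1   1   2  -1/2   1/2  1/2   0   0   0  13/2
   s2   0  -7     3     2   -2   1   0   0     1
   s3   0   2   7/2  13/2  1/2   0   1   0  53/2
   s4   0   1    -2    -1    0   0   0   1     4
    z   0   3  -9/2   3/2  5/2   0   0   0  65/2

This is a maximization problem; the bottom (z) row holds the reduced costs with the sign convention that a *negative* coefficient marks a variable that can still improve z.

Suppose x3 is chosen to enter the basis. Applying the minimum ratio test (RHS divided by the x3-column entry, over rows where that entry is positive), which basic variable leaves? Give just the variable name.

Ratios: row 1 (x1): entry -1/2 ≤ 0, skip; row 2 (s2): 1/3 = 1/3; row 3 (s3): (53/2)/(7/2) = 53/7; row 4 (s4): entry -2 ≤ 0, skip.
Minimum ratio 1/3 is in the s2 row, so s2 leaves.

s2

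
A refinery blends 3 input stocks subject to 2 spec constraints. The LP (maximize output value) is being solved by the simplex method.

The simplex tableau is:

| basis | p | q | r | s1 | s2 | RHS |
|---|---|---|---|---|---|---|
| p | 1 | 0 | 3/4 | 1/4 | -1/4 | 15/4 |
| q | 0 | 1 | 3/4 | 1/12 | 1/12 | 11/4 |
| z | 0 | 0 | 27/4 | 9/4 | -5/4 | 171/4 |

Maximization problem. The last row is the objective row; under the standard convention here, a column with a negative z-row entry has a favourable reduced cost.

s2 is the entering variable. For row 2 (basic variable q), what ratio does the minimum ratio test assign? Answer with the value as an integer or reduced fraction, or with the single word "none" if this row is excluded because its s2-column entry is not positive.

33

Ratio = RHS / (s2 entry) = (11/4) / (1/12) = 33.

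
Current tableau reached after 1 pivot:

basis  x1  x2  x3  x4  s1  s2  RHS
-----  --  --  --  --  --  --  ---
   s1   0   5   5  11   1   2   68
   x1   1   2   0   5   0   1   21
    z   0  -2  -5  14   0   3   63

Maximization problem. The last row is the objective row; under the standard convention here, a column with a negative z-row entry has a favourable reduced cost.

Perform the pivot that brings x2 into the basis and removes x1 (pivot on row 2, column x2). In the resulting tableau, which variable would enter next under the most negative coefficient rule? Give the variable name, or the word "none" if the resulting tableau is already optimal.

Pivot element 2. New z-row = old z-row − (-2)·(row 2/2).
Updated z-row coefficients: x1: 1, x2: 0, x3: -5, x4: 19, s1: 0, s2: 4.
The most negative is -5 in column x3, so x3 would enter next.

x3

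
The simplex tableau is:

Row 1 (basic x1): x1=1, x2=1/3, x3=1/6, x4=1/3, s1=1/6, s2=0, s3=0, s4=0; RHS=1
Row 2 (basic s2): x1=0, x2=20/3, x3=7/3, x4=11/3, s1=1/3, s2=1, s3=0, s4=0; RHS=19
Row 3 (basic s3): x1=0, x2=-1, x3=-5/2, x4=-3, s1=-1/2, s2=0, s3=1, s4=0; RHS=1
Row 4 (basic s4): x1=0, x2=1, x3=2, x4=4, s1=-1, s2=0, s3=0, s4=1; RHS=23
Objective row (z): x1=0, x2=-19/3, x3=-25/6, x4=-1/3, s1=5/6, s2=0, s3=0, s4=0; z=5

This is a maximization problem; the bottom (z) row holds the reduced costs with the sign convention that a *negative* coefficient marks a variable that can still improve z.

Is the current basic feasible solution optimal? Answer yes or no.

no

Column x2 has objective-row coefficient -19/3, which is negative; an improving pivot exists, so not yet optimal.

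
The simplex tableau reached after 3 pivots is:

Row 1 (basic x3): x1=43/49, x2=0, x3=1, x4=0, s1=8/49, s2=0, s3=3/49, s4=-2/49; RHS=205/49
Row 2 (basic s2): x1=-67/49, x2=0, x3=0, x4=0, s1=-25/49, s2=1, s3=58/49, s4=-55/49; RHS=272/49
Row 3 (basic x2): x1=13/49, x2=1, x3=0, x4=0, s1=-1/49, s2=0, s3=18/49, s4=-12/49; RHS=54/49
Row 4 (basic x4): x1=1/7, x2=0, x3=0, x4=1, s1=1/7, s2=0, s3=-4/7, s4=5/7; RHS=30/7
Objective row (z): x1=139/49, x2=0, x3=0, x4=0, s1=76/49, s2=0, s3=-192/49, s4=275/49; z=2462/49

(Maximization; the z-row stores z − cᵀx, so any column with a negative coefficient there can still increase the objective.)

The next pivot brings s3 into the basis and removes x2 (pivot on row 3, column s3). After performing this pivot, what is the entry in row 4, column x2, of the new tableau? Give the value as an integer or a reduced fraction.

Pivot element is row 3, column s3: 18/49.
Normalize row 3: new (row 3, x2) = 1/(18/49) = 49/18.
row 4 ← row 4 − (-4/7)·(new row 3): 0 − (-4/7)·(49/18) = 14/9.

14/9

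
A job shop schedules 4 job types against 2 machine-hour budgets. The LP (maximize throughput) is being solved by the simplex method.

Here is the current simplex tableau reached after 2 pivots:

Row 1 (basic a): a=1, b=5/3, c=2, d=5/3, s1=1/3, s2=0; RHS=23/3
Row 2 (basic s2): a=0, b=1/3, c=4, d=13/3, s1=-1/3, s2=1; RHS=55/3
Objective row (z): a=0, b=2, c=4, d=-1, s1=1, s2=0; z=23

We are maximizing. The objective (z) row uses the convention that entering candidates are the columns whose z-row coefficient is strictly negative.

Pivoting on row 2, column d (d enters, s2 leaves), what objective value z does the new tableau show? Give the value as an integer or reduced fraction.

354/13

Minimum ratio for d: (55/3)/(13/3) = 55/13.
z changes by −(z-row coeff of d)·ratio = −(-1)·(55/13) = 55/13.
New z = 23 + (55/13) = 354/13.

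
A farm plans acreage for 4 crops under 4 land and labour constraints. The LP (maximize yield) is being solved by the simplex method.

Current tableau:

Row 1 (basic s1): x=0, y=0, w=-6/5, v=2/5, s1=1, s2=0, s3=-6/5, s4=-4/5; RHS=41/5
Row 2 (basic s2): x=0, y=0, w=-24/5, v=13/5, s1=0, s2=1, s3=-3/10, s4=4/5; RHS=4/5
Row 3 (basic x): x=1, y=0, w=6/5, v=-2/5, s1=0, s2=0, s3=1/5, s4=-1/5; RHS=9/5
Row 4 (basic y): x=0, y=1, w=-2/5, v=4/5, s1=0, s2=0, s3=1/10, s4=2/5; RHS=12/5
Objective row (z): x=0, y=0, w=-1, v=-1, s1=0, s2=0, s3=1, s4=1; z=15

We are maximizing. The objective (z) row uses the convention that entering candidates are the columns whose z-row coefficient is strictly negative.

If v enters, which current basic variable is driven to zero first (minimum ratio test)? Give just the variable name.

Ratios: row 1 (s1): (41/5)/(2/5) = 41/2; row 2 (s2): (4/5)/(13/5) = 4/13; row 3 (x): entry -2/5 ≤ 0, skip; row 4 (y): (12/5)/(4/5) = 3.
Minimum ratio 4/13 is in the s2 row, so s2 leaves.

s2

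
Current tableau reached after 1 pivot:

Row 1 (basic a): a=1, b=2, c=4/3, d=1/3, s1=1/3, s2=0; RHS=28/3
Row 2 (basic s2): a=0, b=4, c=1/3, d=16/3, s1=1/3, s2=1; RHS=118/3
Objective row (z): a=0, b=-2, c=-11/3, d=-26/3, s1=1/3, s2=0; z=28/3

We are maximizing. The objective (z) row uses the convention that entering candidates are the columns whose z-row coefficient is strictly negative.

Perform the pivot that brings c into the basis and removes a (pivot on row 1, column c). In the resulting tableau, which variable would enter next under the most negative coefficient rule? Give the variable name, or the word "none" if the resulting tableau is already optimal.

Pivot element 4/3. New z-row = old z-row − (-11/3)·(row 1/(4/3)).
Updated z-row coefficients: a: 11/4, b: 7/2, c: 0, d: -31/4, s1: 5/4, s2: 0.
The most negative is -31/4 in column d, so d would enter next.

d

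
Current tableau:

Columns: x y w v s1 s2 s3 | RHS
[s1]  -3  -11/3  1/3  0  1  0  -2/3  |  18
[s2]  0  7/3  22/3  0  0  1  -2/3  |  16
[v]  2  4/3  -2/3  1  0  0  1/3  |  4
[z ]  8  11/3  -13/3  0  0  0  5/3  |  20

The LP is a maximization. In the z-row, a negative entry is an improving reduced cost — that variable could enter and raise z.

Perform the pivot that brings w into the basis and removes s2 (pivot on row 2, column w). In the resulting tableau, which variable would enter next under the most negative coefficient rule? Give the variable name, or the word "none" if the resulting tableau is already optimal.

none

Pivot element 22/3. New z-row = old z-row − (-13/3)·(row 2/(22/3)).
Updated z-row coefficients: x: 8, y: 111/22, w: 0, v: 0, s1: 0, s2: 13/22, s3: 14/11.
No coefficient is strictly negative; the tableau after this pivot is optimal.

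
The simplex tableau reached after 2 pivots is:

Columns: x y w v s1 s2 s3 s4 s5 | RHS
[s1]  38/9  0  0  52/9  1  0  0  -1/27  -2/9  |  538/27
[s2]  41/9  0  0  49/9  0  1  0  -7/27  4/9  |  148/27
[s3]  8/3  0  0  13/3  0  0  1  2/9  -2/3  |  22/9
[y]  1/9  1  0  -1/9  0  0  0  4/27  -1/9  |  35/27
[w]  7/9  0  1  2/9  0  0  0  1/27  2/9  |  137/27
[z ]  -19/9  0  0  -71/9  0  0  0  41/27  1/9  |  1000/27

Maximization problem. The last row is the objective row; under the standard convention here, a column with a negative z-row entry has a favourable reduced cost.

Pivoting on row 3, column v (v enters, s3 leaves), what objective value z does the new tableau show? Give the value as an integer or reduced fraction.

Minimum ratio for v: (22/9)/(13/3) = 22/39.
z changes by −(z-row coeff of v)·ratio = −(-71/9)·(22/39) = 1562/351.
New z = 1000/27 + (1562/351) = 1618/39.

1618/39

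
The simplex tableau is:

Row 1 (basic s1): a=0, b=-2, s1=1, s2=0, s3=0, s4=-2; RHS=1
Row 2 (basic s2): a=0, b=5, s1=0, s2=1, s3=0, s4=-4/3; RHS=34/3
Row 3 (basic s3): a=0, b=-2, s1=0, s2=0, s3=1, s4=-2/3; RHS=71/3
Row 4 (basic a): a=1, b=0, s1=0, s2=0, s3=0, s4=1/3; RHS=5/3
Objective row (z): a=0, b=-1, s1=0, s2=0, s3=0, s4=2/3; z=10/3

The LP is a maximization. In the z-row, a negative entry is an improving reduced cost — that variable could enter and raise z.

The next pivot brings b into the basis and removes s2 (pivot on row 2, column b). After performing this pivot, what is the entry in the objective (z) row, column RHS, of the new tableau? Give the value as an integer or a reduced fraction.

Pivot element is row 2, column b: 5.
Normalize row 2: new (row 2, RHS) = (34/3)/5 = 34/15.
z-row ← z-row − (-1)·(new row 2): 10/3 − (-1)·(34/15) = 28/5.

28/5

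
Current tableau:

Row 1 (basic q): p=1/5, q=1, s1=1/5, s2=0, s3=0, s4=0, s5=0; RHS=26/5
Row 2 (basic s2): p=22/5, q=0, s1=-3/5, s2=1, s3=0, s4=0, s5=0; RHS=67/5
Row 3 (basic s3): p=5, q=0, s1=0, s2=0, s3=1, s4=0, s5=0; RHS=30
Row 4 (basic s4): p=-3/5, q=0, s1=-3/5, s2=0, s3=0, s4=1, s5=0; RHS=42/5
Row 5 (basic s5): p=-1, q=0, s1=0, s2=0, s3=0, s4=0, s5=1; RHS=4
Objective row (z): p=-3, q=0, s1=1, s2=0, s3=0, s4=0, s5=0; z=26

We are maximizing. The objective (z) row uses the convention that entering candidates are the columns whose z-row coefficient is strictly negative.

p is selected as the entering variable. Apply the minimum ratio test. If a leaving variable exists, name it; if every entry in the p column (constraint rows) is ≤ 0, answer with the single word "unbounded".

Ratios: row 1 (q): (26/5)/(1/5) = 26; row 2 (s2): (67/5)/(22/5) = 67/22; row 3 (s3): 30/5 = 6; row 4 (s4): entry -3/5 ≤ 0, skip; row 5 (s5): entry -1 ≤ 0, skip.
Minimum ratio is in the s2 row, so s2 leaves.

s2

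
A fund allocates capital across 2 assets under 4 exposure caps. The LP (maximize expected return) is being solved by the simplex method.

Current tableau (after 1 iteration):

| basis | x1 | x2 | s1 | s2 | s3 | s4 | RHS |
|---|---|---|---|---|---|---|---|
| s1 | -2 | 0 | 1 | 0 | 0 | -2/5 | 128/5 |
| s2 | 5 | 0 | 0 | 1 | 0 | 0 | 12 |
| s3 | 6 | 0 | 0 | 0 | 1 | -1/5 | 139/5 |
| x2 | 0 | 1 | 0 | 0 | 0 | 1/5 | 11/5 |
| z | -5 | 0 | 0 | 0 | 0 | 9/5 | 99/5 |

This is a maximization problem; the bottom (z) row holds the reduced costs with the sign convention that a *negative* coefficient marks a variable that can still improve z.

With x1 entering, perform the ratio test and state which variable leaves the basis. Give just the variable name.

Ratios: row 1 (s1): entry -2 ≤ 0, skip; row 2 (s2): 12/5 = 12/5; row 3 (s3): (139/5)/6 = 139/30; row 4 (x2): entry 0 ≤ 0, skip.
Minimum ratio 12/5 is in the s2 row, so s2 leaves.

s2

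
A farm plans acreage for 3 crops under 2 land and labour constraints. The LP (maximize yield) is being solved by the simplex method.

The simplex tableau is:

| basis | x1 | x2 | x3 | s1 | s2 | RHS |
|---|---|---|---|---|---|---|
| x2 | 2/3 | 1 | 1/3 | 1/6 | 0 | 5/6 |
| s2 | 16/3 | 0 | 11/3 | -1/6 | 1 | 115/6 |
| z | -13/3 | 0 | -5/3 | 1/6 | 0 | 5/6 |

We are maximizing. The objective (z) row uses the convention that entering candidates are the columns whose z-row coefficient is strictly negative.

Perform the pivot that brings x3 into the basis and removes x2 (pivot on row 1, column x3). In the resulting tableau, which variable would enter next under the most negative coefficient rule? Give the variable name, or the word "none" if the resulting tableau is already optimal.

Pivot element 1/3. New z-row = old z-row − (-5/3)·(row 1/(1/3)).
Updated z-row coefficients: x1: -1, x2: 5, x3: 0, s1: 1, s2: 0.
The most negative is -1 in column x1, so x1 would enter next.

x1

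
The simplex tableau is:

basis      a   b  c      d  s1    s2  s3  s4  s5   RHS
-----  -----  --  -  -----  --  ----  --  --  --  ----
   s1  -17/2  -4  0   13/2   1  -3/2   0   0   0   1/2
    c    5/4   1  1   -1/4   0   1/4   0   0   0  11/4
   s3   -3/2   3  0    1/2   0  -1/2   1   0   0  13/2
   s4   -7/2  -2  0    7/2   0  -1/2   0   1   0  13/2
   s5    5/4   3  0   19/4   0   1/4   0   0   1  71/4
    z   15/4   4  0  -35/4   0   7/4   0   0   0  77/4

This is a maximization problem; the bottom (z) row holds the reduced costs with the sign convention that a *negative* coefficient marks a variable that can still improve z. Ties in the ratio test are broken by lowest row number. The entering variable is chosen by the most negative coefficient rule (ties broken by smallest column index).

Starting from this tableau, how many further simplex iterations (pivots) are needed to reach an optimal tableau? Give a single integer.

2

pivot: d in, s1 out → z = 259/13
pivot: a in, s5 out → z = 3671/97
No improving column remains; optimal.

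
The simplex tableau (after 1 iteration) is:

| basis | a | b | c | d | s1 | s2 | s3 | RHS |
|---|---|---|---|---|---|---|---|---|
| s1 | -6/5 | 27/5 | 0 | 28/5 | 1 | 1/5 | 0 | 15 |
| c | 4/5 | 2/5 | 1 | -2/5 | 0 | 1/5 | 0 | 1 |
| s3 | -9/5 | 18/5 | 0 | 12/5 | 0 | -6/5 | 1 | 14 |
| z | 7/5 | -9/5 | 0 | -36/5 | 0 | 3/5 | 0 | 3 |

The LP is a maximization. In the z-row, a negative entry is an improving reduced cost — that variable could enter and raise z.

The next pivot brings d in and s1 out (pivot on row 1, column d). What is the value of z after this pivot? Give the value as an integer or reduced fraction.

156/7

Minimum ratio for d: 15/(28/5) = 75/28.
z changes by −(z-row coeff of d)·ratio = −(-36/5)·(75/28) = 135/7.
New z = 3 + (135/7) = 156/7.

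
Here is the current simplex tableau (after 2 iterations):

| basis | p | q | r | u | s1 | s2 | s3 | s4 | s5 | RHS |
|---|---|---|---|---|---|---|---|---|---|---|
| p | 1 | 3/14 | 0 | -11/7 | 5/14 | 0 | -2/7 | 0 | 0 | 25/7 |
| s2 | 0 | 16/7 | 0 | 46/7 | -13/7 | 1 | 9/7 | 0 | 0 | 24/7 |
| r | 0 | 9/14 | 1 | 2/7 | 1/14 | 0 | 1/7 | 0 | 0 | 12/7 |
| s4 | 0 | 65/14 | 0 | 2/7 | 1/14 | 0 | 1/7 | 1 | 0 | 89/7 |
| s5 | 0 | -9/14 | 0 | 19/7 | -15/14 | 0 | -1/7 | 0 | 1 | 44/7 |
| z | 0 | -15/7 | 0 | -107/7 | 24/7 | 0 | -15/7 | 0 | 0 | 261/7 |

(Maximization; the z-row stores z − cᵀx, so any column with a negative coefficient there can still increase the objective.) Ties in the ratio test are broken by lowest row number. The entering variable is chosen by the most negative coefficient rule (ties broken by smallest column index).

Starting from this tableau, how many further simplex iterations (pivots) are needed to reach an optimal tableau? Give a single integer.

pivot: u in, s2 out → z = 1041/23
pivot: s1 in, r out → z = 381/7
No improving column remains; optimal.

2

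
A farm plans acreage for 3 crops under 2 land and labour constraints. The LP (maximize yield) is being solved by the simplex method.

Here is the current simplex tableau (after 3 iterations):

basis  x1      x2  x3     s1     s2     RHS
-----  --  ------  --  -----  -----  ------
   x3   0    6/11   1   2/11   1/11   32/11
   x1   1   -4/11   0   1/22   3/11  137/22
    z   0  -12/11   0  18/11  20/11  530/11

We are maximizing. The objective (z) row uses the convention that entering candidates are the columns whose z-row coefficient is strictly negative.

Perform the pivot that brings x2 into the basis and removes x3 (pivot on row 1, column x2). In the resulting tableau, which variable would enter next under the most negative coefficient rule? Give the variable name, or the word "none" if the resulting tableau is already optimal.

none

Pivot element 6/11. New z-row = old z-row − (-12/11)·(row 1/(6/11)).
Updated z-row coefficients: x1: 0, x2: 0, x3: 2, s1: 2, s2: 2.
No coefficient is strictly negative; the tableau after this pivot is optimal.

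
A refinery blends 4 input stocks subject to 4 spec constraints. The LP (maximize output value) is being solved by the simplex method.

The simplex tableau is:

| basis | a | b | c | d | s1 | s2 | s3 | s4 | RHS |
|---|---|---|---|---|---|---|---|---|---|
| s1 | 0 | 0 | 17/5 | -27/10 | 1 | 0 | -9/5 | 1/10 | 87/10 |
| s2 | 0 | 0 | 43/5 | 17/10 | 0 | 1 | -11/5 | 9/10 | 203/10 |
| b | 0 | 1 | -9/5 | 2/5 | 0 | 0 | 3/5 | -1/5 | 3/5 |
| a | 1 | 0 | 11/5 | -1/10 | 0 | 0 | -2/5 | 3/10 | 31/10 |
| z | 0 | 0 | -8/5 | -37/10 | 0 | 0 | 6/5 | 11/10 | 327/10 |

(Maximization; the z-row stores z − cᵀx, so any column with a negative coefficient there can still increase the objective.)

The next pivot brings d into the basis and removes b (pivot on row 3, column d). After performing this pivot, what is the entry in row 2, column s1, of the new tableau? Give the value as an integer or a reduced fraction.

Pivot element is row 3, column d: 2/5.
Normalize row 3: new (row 3, s1) = 0/(2/5) = 0.
row 2 ← row 2 − (17/10)·(new row 3): 0 − (17/10)·0 = 0.

0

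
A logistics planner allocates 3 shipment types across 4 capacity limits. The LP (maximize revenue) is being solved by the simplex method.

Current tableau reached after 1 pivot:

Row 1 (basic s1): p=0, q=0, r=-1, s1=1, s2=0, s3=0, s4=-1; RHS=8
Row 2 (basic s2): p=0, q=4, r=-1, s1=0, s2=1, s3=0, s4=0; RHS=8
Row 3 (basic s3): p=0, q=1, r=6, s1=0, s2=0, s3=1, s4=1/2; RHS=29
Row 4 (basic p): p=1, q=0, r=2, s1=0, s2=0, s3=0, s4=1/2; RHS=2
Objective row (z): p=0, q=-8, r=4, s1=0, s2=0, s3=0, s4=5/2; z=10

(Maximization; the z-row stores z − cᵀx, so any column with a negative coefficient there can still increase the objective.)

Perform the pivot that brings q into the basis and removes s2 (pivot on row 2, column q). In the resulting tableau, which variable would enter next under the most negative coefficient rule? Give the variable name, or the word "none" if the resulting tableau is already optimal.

none

Pivot element 4. New z-row = old z-row − (-8)·(row 2/4).
Updated z-row coefficients: p: 0, q: 0, r: 2, s1: 0, s2: 2, s3: 0, s4: 5/2.
No coefficient is strictly negative; the tableau after this pivot is optimal.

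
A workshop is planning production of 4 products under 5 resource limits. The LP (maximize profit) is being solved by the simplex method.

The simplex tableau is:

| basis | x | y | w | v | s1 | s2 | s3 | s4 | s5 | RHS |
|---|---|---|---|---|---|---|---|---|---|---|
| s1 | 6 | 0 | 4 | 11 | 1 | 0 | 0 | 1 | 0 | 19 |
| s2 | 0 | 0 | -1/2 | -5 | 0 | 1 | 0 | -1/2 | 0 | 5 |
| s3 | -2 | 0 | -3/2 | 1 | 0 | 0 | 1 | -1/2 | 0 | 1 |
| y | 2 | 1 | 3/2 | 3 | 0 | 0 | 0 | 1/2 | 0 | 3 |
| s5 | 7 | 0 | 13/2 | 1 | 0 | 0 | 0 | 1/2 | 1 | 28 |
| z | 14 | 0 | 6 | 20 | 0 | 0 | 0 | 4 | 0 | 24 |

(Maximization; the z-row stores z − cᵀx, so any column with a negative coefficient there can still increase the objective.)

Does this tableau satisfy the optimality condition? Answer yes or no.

yes

No objective-row coefficient is strictly negative, so no entering variable exists; the tableau is optimal.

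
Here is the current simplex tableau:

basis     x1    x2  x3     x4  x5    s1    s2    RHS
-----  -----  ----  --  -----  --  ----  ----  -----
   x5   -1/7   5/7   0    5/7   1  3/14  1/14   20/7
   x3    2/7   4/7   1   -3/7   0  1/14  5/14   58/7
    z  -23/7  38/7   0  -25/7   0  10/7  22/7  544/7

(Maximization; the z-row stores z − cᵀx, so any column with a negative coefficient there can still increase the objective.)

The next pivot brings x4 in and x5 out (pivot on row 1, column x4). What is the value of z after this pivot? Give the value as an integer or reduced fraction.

Minimum ratio for x4: (20/7)/(5/7) = 4.
z changes by −(z-row coeff of x4)·ratio = −(-25/7)·4 = 100/7.
New z = 544/7 + (100/7) = 92.

92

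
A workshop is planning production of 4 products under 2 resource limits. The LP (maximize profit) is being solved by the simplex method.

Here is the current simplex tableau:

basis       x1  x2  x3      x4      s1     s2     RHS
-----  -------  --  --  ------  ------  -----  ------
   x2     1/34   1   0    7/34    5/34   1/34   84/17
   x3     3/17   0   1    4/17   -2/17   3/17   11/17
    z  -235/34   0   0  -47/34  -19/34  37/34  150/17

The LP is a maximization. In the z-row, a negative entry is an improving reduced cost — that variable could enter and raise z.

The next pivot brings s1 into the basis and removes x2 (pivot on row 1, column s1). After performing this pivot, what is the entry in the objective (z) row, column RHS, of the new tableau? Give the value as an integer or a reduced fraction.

138/5

Pivot element is row 1, column s1: 5/34.
Normalize row 1: new (row 1, RHS) = (84/17)/(5/34) = 168/5.
z-row ← z-row − (-19/34)·(new row 1): 150/17 − (-19/34)·(168/5) = 138/5.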